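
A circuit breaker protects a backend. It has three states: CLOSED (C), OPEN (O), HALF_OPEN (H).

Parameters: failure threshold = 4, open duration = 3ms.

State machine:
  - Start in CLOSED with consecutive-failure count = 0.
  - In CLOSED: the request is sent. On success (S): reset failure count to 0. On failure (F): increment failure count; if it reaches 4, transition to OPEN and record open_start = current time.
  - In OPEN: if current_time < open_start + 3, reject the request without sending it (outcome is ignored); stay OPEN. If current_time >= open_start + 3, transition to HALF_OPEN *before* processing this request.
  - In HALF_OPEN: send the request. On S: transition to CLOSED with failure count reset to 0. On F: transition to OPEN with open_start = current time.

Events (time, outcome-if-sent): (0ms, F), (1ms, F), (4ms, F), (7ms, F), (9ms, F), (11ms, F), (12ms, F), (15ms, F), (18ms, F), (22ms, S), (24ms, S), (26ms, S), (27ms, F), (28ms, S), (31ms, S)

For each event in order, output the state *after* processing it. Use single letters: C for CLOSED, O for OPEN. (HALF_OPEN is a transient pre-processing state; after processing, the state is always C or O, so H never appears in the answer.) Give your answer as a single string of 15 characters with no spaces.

State after each event:
  event#1 t=0ms outcome=F: state=CLOSED
  event#2 t=1ms outcome=F: state=CLOSED
  event#3 t=4ms outcome=F: state=CLOSED
  event#4 t=7ms outcome=F: state=OPEN
  event#5 t=9ms outcome=F: state=OPEN
  event#6 t=11ms outcome=F: state=OPEN
  event#7 t=12ms outcome=F: state=OPEN
  event#8 t=15ms outcome=F: state=OPEN
  event#9 t=18ms outcome=F: state=OPEN
  event#10 t=22ms outcome=S: state=CLOSED
  event#11 t=24ms outcome=S: state=CLOSED
  event#12 t=26ms outcome=S: state=CLOSED
  event#13 t=27ms outcome=F: state=CLOSED
  event#14 t=28ms outcome=S: state=CLOSED
  event#15 t=31ms outcome=S: state=CLOSED

Answer: CCCOOOOOOCCCCCC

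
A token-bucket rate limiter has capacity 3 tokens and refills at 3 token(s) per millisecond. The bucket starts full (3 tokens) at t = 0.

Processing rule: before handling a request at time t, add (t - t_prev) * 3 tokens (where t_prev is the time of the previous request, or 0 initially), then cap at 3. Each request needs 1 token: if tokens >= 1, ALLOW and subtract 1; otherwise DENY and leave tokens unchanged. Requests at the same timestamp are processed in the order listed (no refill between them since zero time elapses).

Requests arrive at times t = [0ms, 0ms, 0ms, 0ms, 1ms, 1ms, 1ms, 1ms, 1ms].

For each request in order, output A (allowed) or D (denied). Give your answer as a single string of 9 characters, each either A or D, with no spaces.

Simulating step by step:
  req#1 t=0ms: ALLOW
  req#2 t=0ms: ALLOW
  req#3 t=0ms: ALLOW
  req#4 t=0ms: DENY
  req#5 t=1ms: ALLOW
  req#6 t=1ms: ALLOW
  req#7 t=1ms: ALLOW
  req#8 t=1ms: DENY
  req#9 t=1ms: DENY

Answer: AAADAAADD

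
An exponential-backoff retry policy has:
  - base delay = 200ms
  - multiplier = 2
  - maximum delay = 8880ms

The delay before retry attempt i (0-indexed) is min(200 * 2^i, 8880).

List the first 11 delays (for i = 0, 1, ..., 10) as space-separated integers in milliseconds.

Answer: 200 400 800 1600 3200 6400 8880 8880 8880 8880 8880

Derivation:
Computing each delay:
  i=0: min(200*2^0, 8880) = 200
  i=1: min(200*2^1, 8880) = 400
  i=2: min(200*2^2, 8880) = 800
  i=3: min(200*2^3, 8880) = 1600
  i=4: min(200*2^4, 8880) = 3200
  i=5: min(200*2^5, 8880) = 6400
  i=6: min(200*2^6, 8880) = 8880
  i=7: min(200*2^7, 8880) = 8880
  i=8: min(200*2^8, 8880) = 8880
  i=9: min(200*2^9, 8880) = 8880
  i=10: min(200*2^10, 8880) = 8880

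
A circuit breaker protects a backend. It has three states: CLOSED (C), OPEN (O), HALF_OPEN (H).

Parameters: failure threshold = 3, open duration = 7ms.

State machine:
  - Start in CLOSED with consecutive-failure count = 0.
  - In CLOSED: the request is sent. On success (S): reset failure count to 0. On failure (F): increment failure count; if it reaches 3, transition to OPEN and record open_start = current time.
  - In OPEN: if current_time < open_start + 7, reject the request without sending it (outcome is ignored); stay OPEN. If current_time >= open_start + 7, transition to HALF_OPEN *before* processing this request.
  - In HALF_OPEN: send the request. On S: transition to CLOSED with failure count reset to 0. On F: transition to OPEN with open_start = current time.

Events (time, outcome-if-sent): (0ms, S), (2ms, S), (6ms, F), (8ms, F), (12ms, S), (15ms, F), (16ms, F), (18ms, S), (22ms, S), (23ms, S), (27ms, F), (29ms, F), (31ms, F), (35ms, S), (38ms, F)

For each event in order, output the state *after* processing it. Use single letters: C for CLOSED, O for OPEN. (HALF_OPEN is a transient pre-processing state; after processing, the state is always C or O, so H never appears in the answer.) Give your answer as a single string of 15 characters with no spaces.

Answer: CCCCCCCCCCCCOOO

Derivation:
State after each event:
  event#1 t=0ms outcome=S: state=CLOSED
  event#2 t=2ms outcome=S: state=CLOSED
  event#3 t=6ms outcome=F: state=CLOSED
  event#4 t=8ms outcome=F: state=CLOSED
  event#5 t=12ms outcome=S: state=CLOSED
  event#6 t=15ms outcome=F: state=CLOSED
  event#7 t=16ms outcome=F: state=CLOSED
  event#8 t=18ms outcome=S: state=CLOSED
  event#9 t=22ms outcome=S: state=CLOSED
  event#10 t=23ms outcome=S: state=CLOSED
  event#11 t=27ms outcome=F: state=CLOSED
  event#12 t=29ms outcome=F: state=CLOSED
  event#13 t=31ms outcome=F: state=OPEN
  event#14 t=35ms outcome=S: state=OPEN
  event#15 t=38ms outcome=F: state=OPEN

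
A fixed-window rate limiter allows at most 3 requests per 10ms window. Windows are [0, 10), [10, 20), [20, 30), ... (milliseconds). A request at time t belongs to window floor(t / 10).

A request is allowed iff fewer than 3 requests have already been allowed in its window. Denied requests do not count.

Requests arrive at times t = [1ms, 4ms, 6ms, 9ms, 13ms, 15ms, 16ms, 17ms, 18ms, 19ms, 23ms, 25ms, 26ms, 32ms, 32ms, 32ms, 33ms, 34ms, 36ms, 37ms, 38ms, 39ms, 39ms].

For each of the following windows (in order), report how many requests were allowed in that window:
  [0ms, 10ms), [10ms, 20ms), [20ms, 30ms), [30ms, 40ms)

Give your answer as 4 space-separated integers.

Processing requests:
  req#1 t=1ms (window 0): ALLOW
  req#2 t=4ms (window 0): ALLOW
  req#3 t=6ms (window 0): ALLOW
  req#4 t=9ms (window 0): DENY
  req#5 t=13ms (window 1): ALLOW
  req#6 t=15ms (window 1): ALLOW
  req#7 t=16ms (window 1): ALLOW
  req#8 t=17ms (window 1): DENY
  req#9 t=18ms (window 1): DENY
  req#10 t=19ms (window 1): DENY
  req#11 t=23ms (window 2): ALLOW
  req#12 t=25ms (window 2): ALLOW
  req#13 t=26ms (window 2): ALLOW
  req#14 t=32ms (window 3): ALLOW
  req#15 t=32ms (window 3): ALLOW
  req#16 t=32ms (window 3): ALLOW
  req#17 t=33ms (window 3): DENY
  req#18 t=34ms (window 3): DENY
  req#19 t=36ms (window 3): DENY
  req#20 t=37ms (window 3): DENY
  req#21 t=38ms (window 3): DENY
  req#22 t=39ms (window 3): DENY
  req#23 t=39ms (window 3): DENY

Allowed counts by window: 3 3 3 3

Answer: 3 3 3 3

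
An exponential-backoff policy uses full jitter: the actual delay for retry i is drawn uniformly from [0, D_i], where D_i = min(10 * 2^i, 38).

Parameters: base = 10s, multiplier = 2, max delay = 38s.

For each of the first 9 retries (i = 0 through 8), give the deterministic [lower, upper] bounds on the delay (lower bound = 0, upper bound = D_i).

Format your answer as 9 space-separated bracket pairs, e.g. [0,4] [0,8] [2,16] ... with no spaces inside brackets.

Answer: [0,10] [0,20] [0,38] [0,38] [0,38] [0,38] [0,38] [0,38] [0,38]

Derivation:
Computing bounds per retry:
  i=0: D_i=min(10*2^0,38)=10, bounds=[0,10]
  i=1: D_i=min(10*2^1,38)=20, bounds=[0,20]
  i=2: D_i=min(10*2^2,38)=38, bounds=[0,38]
  i=3: D_i=min(10*2^3,38)=38, bounds=[0,38]
  i=4: D_i=min(10*2^4,38)=38, bounds=[0,38]
  i=5: D_i=min(10*2^5,38)=38, bounds=[0,38]
  i=6: D_i=min(10*2^6,38)=38, bounds=[0,38]
  i=7: D_i=min(10*2^7,38)=38, bounds=[0,38]
  i=8: D_i=min(10*2^8,38)=38, bounds=[0,38]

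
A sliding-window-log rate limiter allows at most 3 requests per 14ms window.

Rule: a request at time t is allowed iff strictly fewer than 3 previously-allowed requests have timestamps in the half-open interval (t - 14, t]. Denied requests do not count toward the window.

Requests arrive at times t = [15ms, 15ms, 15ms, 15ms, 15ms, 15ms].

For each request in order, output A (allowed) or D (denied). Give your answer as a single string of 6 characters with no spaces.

Tracking allowed requests in the window:
  req#1 t=15ms: ALLOW
  req#2 t=15ms: ALLOW
  req#3 t=15ms: ALLOW
  req#4 t=15ms: DENY
  req#5 t=15ms: DENY
  req#6 t=15ms: DENY

Answer: AAADDD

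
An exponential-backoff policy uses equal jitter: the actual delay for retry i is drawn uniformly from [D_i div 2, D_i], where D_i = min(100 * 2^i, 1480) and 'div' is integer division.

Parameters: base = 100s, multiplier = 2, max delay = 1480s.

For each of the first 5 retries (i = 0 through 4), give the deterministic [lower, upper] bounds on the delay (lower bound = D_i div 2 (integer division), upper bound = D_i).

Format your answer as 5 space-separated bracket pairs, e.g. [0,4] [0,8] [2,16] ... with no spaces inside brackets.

Answer: [50,100] [100,200] [200,400] [400,800] [740,1480]

Derivation:
Computing bounds per retry:
  i=0: D_i=min(100*2^0,1480)=100, bounds=[50,100]
  i=1: D_i=min(100*2^1,1480)=200, bounds=[100,200]
  i=2: D_i=min(100*2^2,1480)=400, bounds=[200,400]
  i=3: D_i=min(100*2^3,1480)=800, bounds=[400,800]
  i=4: D_i=min(100*2^4,1480)=1480, bounds=[740,1480]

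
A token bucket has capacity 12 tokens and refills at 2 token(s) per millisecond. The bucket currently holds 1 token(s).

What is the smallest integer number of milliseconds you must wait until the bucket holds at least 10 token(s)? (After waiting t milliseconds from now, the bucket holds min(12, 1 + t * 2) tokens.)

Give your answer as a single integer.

Answer: 5

Derivation:
Need 1 + t * 2 >= 10, so t >= 9/2.
Smallest integer t = ceil(9/2) = 5.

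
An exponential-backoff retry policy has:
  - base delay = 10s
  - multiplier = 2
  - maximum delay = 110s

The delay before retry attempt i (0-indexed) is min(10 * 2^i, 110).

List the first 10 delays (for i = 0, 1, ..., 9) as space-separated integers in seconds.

Computing each delay:
  i=0: min(10*2^0, 110) = 10
  i=1: min(10*2^1, 110) = 20
  i=2: min(10*2^2, 110) = 40
  i=3: min(10*2^3, 110) = 80
  i=4: min(10*2^4, 110) = 110
  i=5: min(10*2^5, 110) = 110
  i=6: min(10*2^6, 110) = 110
  i=7: min(10*2^7, 110) = 110
  i=8: min(10*2^8, 110) = 110
  i=9: min(10*2^9, 110) = 110

Answer: 10 20 40 80 110 110 110 110 110 110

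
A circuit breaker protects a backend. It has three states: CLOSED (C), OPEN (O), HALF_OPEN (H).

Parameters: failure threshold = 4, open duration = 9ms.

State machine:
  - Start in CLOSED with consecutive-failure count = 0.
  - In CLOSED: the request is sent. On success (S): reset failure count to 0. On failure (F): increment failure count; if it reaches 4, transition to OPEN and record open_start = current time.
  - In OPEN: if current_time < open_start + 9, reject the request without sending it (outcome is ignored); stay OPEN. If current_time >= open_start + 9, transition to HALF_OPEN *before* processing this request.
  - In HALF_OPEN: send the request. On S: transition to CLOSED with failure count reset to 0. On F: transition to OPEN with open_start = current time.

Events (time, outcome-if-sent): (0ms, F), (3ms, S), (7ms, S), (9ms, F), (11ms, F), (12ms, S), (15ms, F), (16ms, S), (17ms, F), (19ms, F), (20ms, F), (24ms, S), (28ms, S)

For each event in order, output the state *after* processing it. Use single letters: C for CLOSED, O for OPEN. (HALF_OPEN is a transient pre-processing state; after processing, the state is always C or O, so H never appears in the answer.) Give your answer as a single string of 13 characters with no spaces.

State after each event:
  event#1 t=0ms outcome=F: state=CLOSED
  event#2 t=3ms outcome=S: state=CLOSED
  event#3 t=7ms outcome=S: state=CLOSED
  event#4 t=9ms outcome=F: state=CLOSED
  event#5 t=11ms outcome=F: state=CLOSED
  event#6 t=12ms outcome=S: state=CLOSED
  event#7 t=15ms outcome=F: state=CLOSED
  event#8 t=16ms outcome=S: state=CLOSED
  event#9 t=17ms outcome=F: state=CLOSED
  event#10 t=19ms outcome=F: state=CLOSED
  event#11 t=20ms outcome=F: state=CLOSED
  event#12 t=24ms outcome=S: state=CLOSED
  event#13 t=28ms outcome=S: state=CLOSED

Answer: CCCCCCCCCCCCC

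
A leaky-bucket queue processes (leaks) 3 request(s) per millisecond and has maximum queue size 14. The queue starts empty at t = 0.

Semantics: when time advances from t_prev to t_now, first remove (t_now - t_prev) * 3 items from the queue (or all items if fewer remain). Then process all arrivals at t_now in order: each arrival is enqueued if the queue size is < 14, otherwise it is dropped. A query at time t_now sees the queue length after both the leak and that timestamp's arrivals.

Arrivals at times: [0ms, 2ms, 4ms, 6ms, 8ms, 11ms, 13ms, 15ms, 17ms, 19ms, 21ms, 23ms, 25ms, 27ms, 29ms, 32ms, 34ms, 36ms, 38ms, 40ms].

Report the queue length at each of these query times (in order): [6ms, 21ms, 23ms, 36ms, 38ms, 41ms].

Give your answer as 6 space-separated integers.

Answer: 1 1 1 1 1 0

Derivation:
Queue lengths at query times:
  query t=6ms: backlog = 1
  query t=21ms: backlog = 1
  query t=23ms: backlog = 1
  query t=36ms: backlog = 1
  query t=38ms: backlog = 1
  query t=41ms: backlog = 0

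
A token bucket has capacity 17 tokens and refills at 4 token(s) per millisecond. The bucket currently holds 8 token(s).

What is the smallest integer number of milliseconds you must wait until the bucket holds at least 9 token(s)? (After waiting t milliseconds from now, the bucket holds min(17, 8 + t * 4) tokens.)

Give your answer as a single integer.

Answer: 1

Derivation:
Need 8 + t * 4 >= 9, so t >= 1/4.
Smallest integer t = ceil(1/4) = 1.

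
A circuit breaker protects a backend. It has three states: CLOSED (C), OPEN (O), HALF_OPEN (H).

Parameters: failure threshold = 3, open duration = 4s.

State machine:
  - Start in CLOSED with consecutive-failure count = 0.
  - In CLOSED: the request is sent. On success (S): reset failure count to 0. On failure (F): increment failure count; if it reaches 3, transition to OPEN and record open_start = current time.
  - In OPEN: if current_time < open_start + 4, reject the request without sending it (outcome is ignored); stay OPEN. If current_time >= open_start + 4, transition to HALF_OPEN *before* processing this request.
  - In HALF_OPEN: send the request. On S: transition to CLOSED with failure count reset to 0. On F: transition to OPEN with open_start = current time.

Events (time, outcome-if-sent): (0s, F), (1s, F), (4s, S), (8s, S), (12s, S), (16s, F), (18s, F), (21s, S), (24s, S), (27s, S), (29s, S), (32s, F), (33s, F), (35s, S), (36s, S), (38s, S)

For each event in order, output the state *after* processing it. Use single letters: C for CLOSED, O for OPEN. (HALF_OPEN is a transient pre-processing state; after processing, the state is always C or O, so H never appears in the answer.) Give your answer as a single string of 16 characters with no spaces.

State after each event:
  event#1 t=0s outcome=F: state=CLOSED
  event#2 t=1s outcome=F: state=CLOSED
  event#3 t=4s outcome=S: state=CLOSED
  event#4 t=8s outcome=S: state=CLOSED
  event#5 t=12s outcome=S: state=CLOSED
  event#6 t=16s outcome=F: state=CLOSED
  event#7 t=18s outcome=F: state=CLOSED
  event#8 t=21s outcome=S: state=CLOSED
  event#9 t=24s outcome=S: state=CLOSED
  event#10 t=27s outcome=S: state=CLOSED
  event#11 t=29s outcome=S: state=CLOSED
  event#12 t=32s outcome=F: state=CLOSED
  event#13 t=33s outcome=F: state=CLOSED
  event#14 t=35s outcome=S: state=CLOSED
  event#15 t=36s outcome=S: state=CLOSED
  event#16 t=38s outcome=S: state=CLOSED

Answer: CCCCCCCCCCCCCCCC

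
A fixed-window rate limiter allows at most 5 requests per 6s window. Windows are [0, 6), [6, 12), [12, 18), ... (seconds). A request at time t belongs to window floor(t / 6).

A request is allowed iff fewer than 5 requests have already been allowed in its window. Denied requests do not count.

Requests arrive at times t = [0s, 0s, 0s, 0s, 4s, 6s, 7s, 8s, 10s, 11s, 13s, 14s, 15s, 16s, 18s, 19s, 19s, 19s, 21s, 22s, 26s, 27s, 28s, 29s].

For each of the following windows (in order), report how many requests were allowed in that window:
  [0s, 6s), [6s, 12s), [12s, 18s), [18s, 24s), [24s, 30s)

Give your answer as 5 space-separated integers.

Answer: 5 5 4 5 4

Derivation:
Processing requests:
  req#1 t=0s (window 0): ALLOW
  req#2 t=0s (window 0): ALLOW
  req#3 t=0s (window 0): ALLOW
  req#4 t=0s (window 0): ALLOW
  req#5 t=4s (window 0): ALLOW
  req#6 t=6s (window 1): ALLOW
  req#7 t=7s (window 1): ALLOW
  req#8 t=8s (window 1): ALLOW
  req#9 t=10s (window 1): ALLOW
  req#10 t=11s (window 1): ALLOW
  req#11 t=13s (window 2): ALLOW
  req#12 t=14s (window 2): ALLOW
  req#13 t=15s (window 2): ALLOW
  req#14 t=16s (window 2): ALLOW
  req#15 t=18s (window 3): ALLOW
  req#16 t=19s (window 3): ALLOW
  req#17 t=19s (window 3): ALLOW
  req#18 t=19s (window 3): ALLOW
  req#19 t=21s (window 3): ALLOW
  req#20 t=22s (window 3): DENY
  req#21 t=26s (window 4): ALLOW
  req#22 t=27s (window 4): ALLOW
  req#23 t=28s (window 4): ALLOW
  req#24 t=29s (window 4): ALLOW

Allowed counts by window: 5 5 4 5 4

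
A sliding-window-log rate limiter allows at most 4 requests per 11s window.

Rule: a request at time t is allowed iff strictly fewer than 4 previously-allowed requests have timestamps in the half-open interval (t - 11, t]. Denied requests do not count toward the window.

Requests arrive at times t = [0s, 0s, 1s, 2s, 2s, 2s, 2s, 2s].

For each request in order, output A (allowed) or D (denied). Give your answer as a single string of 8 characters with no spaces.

Tracking allowed requests in the window:
  req#1 t=0s: ALLOW
  req#2 t=0s: ALLOW
  req#3 t=1s: ALLOW
  req#4 t=2s: ALLOW
  req#5 t=2s: DENY
  req#6 t=2s: DENY
  req#7 t=2s: DENY
  req#8 t=2s: DENY

Answer: AAAADDDD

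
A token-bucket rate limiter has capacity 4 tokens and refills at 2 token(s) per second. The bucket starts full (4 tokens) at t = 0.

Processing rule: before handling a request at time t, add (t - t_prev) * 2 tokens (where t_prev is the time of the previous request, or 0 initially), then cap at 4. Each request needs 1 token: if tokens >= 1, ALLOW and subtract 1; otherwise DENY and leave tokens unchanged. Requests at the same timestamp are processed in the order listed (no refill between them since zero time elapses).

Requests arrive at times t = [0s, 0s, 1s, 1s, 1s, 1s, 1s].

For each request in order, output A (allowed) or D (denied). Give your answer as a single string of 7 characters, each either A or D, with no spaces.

Answer: AAAAAAD

Derivation:
Simulating step by step:
  req#1 t=0s: ALLOW
  req#2 t=0s: ALLOW
  req#3 t=1s: ALLOW
  req#4 t=1s: ALLOW
  req#5 t=1s: ALLOW
  req#6 t=1s: ALLOW
  req#7 t=1s: DENY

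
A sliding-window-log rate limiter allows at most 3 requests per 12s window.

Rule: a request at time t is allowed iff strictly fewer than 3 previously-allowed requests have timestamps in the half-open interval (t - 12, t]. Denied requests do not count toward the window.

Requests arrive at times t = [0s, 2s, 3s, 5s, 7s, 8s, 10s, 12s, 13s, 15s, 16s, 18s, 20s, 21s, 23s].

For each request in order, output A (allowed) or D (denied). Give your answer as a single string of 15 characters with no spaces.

Tracking allowed requests in the window:
  req#1 t=0s: ALLOW
  req#2 t=2s: ALLOW
  req#3 t=3s: ALLOW
  req#4 t=5s: DENY
  req#5 t=7s: DENY
  req#6 t=8s: DENY
  req#7 t=10s: DENY
  req#8 t=12s: ALLOW
  req#9 t=13s: DENY
  req#10 t=15s: ALLOW
  req#11 t=16s: ALLOW
  req#12 t=18s: DENY
  req#13 t=20s: DENY
  req#14 t=21s: DENY
  req#15 t=23s: DENY

Answer: AAADDDDADAADDDD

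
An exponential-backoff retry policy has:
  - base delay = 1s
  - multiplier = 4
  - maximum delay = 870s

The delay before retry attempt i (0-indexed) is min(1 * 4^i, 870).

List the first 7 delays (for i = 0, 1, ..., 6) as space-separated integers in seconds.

Computing each delay:
  i=0: min(1*4^0, 870) = 1
  i=1: min(1*4^1, 870) = 4
  i=2: min(1*4^2, 870) = 16
  i=3: min(1*4^3, 870) = 64
  i=4: min(1*4^4, 870) = 256
  i=5: min(1*4^5, 870) = 870
  i=6: min(1*4^6, 870) = 870

Answer: 1 4 16 64 256 870 870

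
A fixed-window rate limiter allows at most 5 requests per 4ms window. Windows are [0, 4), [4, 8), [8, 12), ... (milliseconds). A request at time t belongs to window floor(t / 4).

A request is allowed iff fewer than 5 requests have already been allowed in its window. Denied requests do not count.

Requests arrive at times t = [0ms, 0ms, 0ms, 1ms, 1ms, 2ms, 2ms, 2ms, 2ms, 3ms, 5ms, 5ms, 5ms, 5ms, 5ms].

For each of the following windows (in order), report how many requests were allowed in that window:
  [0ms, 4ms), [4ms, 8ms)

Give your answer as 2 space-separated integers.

Processing requests:
  req#1 t=0ms (window 0): ALLOW
  req#2 t=0ms (window 0): ALLOW
  req#3 t=0ms (window 0): ALLOW
  req#4 t=1ms (window 0): ALLOW
  req#5 t=1ms (window 0): ALLOW
  req#6 t=2ms (window 0): DENY
  req#7 t=2ms (window 0): DENY
  req#8 t=2ms (window 0): DENY
  req#9 t=2ms (window 0): DENY
  req#10 t=3ms (window 0): DENY
  req#11 t=5ms (window 1): ALLOW
  req#12 t=5ms (window 1): ALLOW
  req#13 t=5ms (window 1): ALLOW
  req#14 t=5ms (window 1): ALLOW
  req#15 t=5ms (window 1): ALLOW

Allowed counts by window: 5 5

Answer: 5 5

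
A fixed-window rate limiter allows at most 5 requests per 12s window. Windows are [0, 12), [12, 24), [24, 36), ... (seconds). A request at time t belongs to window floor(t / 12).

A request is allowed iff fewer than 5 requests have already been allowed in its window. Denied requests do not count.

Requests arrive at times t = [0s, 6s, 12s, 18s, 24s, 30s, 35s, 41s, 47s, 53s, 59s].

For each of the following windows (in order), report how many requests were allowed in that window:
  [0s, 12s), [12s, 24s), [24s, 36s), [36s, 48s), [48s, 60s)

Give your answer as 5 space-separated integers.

Processing requests:
  req#1 t=0s (window 0): ALLOW
  req#2 t=6s (window 0): ALLOW
  req#3 t=12s (window 1): ALLOW
  req#4 t=18s (window 1): ALLOW
  req#5 t=24s (window 2): ALLOW
  req#6 t=30s (window 2): ALLOW
  req#7 t=35s (window 2): ALLOW
  req#8 t=41s (window 3): ALLOW
  req#9 t=47s (window 3): ALLOW
  req#10 t=53s (window 4): ALLOW
  req#11 t=59s (window 4): ALLOW

Allowed counts by window: 2 2 3 2 2

Answer: 2 2 3 2 2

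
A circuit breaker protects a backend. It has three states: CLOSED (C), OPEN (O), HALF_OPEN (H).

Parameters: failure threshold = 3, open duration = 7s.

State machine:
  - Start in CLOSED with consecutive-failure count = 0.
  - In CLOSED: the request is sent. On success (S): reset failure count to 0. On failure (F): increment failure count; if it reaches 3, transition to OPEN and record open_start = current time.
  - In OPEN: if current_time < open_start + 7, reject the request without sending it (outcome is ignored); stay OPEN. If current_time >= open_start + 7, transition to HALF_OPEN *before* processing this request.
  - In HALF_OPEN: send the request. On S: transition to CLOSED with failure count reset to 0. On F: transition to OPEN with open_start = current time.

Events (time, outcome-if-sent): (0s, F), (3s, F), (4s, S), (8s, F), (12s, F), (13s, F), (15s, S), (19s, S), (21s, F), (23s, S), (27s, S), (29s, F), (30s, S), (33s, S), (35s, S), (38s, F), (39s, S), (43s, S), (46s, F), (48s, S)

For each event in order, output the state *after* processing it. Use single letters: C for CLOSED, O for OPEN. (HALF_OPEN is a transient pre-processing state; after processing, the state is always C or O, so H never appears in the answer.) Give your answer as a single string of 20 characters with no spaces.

State after each event:
  event#1 t=0s outcome=F: state=CLOSED
  event#2 t=3s outcome=F: state=CLOSED
  event#3 t=4s outcome=S: state=CLOSED
  event#4 t=8s outcome=F: state=CLOSED
  event#5 t=12s outcome=F: state=CLOSED
  event#6 t=13s outcome=F: state=OPEN
  event#7 t=15s outcome=S: state=OPEN
  event#8 t=19s outcome=S: state=OPEN
  event#9 t=21s outcome=F: state=OPEN
  event#10 t=23s outcome=S: state=OPEN
  event#11 t=27s outcome=S: state=OPEN
  event#12 t=29s outcome=F: state=OPEN
  event#13 t=30s outcome=S: state=OPEN
  event#14 t=33s outcome=S: state=OPEN
  event#15 t=35s outcome=S: state=OPEN
  event#16 t=38s outcome=F: state=OPEN
  event#17 t=39s outcome=S: state=OPEN
  event#18 t=43s outcome=S: state=OPEN
  event#19 t=46s outcome=F: state=OPEN
  event#20 t=48s outcome=S: state=OPEN

Answer: CCCCCOOOOOOOOOOOOOOO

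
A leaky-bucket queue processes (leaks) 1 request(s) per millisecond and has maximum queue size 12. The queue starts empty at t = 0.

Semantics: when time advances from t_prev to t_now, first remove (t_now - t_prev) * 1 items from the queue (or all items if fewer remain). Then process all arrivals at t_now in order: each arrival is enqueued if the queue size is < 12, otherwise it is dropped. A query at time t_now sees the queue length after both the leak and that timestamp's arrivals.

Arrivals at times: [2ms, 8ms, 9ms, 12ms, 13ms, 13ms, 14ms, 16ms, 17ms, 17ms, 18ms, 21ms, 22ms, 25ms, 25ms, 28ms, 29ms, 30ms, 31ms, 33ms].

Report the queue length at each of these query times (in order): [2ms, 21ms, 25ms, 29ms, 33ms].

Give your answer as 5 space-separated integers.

Queue lengths at query times:
  query t=2ms: backlog = 1
  query t=21ms: backlog = 1
  query t=25ms: backlog = 2
  query t=29ms: backlog = 1
  query t=33ms: backlog = 1

Answer: 1 1 2 1 1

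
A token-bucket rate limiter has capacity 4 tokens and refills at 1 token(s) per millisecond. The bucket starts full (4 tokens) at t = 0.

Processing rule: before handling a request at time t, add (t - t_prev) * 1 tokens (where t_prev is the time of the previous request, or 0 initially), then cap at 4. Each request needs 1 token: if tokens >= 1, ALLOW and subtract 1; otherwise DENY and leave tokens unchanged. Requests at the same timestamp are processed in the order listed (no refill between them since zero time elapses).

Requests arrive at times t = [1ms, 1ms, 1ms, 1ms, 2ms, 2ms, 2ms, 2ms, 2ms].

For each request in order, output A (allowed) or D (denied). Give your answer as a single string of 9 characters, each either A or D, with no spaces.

Answer: AAAAADDDD

Derivation:
Simulating step by step:
  req#1 t=1ms: ALLOW
  req#2 t=1ms: ALLOW
  req#3 t=1ms: ALLOW
  req#4 t=1ms: ALLOW
  req#5 t=2ms: ALLOW
  req#6 t=2ms: DENY
  req#7 t=2ms: DENY
  req#8 t=2ms: DENY
  req#9 t=2ms: DENY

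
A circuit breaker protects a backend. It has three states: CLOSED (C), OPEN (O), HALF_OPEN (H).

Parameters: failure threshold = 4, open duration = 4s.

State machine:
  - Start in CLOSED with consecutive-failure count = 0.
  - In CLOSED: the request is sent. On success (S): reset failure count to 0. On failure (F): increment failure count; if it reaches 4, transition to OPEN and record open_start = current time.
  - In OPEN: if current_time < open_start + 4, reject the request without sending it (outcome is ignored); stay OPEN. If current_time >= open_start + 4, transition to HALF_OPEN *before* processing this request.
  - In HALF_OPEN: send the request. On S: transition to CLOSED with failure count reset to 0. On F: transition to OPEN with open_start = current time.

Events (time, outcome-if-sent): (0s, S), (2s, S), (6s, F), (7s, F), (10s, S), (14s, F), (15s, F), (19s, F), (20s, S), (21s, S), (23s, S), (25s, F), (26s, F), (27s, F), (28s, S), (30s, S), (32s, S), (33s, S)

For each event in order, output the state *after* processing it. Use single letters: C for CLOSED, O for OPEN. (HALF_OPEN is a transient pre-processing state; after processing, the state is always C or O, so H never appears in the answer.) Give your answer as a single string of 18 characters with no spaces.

Answer: CCCCCCCCCCCCCCCCCC

Derivation:
State after each event:
  event#1 t=0s outcome=S: state=CLOSED
  event#2 t=2s outcome=S: state=CLOSED
  event#3 t=6s outcome=F: state=CLOSED
  event#4 t=7s outcome=F: state=CLOSED
  event#5 t=10s outcome=S: state=CLOSED
  event#6 t=14s outcome=F: state=CLOSED
  event#7 t=15s outcome=F: state=CLOSED
  event#8 t=19s outcome=F: state=CLOSED
  event#9 t=20s outcome=S: state=CLOSED
  event#10 t=21s outcome=S: state=CLOSED
  event#11 t=23s outcome=S: state=CLOSED
  event#12 t=25s outcome=F: state=CLOSED
  event#13 t=26s outcome=F: state=CLOSED
  event#14 t=27s outcome=F: state=CLOSED
  event#15 t=28s outcome=S: state=CLOSED
  event#16 t=30s outcome=S: state=CLOSED
  event#17 t=32s outcome=S: state=CLOSED
  event#18 t=33s outcome=S: state=CLOSED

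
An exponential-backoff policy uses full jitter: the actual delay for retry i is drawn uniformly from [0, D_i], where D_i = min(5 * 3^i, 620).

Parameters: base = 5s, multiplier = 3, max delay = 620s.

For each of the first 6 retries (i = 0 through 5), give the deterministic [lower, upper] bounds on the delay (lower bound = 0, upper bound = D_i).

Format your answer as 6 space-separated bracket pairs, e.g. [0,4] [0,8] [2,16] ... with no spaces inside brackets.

Computing bounds per retry:
  i=0: D_i=min(5*3^0,620)=5, bounds=[0,5]
  i=1: D_i=min(5*3^1,620)=15, bounds=[0,15]
  i=2: D_i=min(5*3^2,620)=45, bounds=[0,45]
  i=3: D_i=min(5*3^3,620)=135, bounds=[0,135]
  i=4: D_i=min(5*3^4,620)=405, bounds=[0,405]
  i=5: D_i=min(5*3^5,620)=620, bounds=[0,620]

Answer: [0,5] [0,15] [0,45] [0,135] [0,405] [0,620]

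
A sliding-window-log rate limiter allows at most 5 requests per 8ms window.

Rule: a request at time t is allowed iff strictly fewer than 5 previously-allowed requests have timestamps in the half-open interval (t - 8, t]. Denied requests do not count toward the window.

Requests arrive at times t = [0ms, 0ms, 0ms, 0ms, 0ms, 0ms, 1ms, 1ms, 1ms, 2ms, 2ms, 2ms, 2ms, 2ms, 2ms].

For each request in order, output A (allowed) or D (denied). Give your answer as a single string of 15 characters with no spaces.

Answer: AAAAADDDDDDDDDD

Derivation:
Tracking allowed requests in the window:
  req#1 t=0ms: ALLOW
  req#2 t=0ms: ALLOW
  req#3 t=0ms: ALLOW
  req#4 t=0ms: ALLOW
  req#5 t=0ms: ALLOW
  req#6 t=0ms: DENY
  req#7 t=1ms: DENY
  req#8 t=1ms: DENY
  req#9 t=1ms: DENY
  req#10 t=2ms: DENY
  req#11 t=2ms: DENY
  req#12 t=2ms: DENY
  req#13 t=2ms: DENY
  req#14 t=2ms: DENY
  req#15 t=2ms: DENY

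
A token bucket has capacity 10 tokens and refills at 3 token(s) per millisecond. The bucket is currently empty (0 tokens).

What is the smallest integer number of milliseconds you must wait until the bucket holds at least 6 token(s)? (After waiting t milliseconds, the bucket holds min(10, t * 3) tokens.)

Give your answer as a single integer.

Answer: 2

Derivation:
Need t * 3 >= 6, so t >= 6/3.
Smallest integer t = ceil(6/3) = 2.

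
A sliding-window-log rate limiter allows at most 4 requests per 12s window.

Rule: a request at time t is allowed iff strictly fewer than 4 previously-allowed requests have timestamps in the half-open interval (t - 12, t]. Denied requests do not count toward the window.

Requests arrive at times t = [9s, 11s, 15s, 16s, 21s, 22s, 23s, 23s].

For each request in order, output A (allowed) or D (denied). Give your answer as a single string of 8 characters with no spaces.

Tracking allowed requests in the window:
  req#1 t=9s: ALLOW
  req#2 t=11s: ALLOW
  req#3 t=15s: ALLOW
  req#4 t=16s: ALLOW
  req#5 t=21s: ALLOW
  req#6 t=22s: DENY
  req#7 t=23s: ALLOW
  req#8 t=23s: DENY

Answer: AAAAADAD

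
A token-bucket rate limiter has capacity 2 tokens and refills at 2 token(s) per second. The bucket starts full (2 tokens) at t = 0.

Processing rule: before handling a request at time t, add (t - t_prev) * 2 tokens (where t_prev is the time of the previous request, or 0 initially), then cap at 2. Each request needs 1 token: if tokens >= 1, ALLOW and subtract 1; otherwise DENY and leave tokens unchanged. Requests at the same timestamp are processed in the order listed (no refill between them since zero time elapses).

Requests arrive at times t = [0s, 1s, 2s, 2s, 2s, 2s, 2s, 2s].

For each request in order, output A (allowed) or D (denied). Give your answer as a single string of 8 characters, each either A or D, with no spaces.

Answer: AAAADDDD

Derivation:
Simulating step by step:
  req#1 t=0s: ALLOW
  req#2 t=1s: ALLOW
  req#3 t=2s: ALLOW
  req#4 t=2s: ALLOW
  req#5 t=2s: DENY
  req#6 t=2s: DENY
  req#7 t=2s: DENY
  req#8 t=2s: DENY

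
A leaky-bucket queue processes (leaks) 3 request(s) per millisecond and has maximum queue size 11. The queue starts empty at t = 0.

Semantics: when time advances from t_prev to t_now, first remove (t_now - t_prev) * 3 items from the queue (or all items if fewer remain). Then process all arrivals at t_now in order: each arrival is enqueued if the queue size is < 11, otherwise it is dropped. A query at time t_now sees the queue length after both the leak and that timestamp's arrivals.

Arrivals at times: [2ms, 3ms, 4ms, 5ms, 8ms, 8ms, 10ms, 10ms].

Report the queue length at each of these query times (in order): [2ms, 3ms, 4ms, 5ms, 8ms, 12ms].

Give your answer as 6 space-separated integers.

Queue lengths at query times:
  query t=2ms: backlog = 1
  query t=3ms: backlog = 1
  query t=4ms: backlog = 1
  query t=5ms: backlog = 1
  query t=8ms: backlog = 2
  query t=12ms: backlog = 0

Answer: 1 1 1 1 2 0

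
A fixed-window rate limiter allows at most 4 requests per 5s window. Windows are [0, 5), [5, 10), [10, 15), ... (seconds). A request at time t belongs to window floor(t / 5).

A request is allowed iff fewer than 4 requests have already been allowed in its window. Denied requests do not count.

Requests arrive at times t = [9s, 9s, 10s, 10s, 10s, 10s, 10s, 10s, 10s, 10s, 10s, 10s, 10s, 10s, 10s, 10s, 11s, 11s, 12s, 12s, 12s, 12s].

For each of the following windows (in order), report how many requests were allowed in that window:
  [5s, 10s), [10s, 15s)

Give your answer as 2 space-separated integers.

Answer: 2 4

Derivation:
Processing requests:
  req#1 t=9s (window 1): ALLOW
  req#2 t=9s (window 1): ALLOW
  req#3 t=10s (window 2): ALLOW
  req#4 t=10s (window 2): ALLOW
  req#5 t=10s (window 2): ALLOW
  req#6 t=10s (window 2): ALLOW
  req#7 t=10s (window 2): DENY
  req#8 t=10s (window 2): DENY
  req#9 t=10s (window 2): DENY
  req#10 t=10s (window 2): DENY
  req#11 t=10s (window 2): DENY
  req#12 t=10s (window 2): DENY
  req#13 t=10s (window 2): DENY
  req#14 t=10s (window 2): DENY
  req#15 t=10s (window 2): DENY
  req#16 t=10s (window 2): DENY
  req#17 t=11s (window 2): DENY
  req#18 t=11s (window 2): DENY
  req#19 t=12s (window 2): DENY
  req#20 t=12s (window 2): DENY
  req#21 t=12s (window 2): DENY
  req#22 t=12s (window 2): DENY

Allowed counts by window: 2 4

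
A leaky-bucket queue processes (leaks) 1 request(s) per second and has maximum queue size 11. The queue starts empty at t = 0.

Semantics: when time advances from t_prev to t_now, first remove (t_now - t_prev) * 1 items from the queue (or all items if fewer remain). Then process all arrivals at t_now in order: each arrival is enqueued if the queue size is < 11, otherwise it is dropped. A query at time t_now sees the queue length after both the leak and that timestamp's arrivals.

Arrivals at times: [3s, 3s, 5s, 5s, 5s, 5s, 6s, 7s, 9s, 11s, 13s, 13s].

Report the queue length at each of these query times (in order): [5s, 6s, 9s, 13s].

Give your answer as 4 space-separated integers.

Queue lengths at query times:
  query t=5s: backlog = 4
  query t=6s: backlog = 4
  query t=9s: backlog = 3
  query t=13s: backlog = 2

Answer: 4 4 3 2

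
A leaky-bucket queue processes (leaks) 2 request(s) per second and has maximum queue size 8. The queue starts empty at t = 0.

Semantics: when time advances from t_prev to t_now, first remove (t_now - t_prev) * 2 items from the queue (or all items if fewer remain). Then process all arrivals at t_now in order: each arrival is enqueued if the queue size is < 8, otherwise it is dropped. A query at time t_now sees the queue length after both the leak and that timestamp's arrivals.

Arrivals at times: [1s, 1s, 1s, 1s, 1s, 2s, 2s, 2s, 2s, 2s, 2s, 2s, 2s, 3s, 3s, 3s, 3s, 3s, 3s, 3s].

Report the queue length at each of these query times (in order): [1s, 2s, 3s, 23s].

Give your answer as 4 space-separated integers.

Queue lengths at query times:
  query t=1s: backlog = 5
  query t=2s: backlog = 8
  query t=3s: backlog = 8
  query t=23s: backlog = 0

Answer: 5 8 8 0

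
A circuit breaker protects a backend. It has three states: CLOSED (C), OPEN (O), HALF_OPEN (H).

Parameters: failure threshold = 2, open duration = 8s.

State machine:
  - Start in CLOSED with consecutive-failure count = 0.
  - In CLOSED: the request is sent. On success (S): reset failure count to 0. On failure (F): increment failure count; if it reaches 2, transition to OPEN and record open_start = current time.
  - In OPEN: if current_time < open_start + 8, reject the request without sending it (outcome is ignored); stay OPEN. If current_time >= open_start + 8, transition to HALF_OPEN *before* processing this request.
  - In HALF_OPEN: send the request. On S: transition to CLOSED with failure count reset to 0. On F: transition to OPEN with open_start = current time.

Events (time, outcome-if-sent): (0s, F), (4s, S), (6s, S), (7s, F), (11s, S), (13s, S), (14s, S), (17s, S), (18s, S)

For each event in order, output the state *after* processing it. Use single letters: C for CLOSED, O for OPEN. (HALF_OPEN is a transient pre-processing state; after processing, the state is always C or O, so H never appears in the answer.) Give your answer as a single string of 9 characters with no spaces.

State after each event:
  event#1 t=0s outcome=F: state=CLOSED
  event#2 t=4s outcome=S: state=CLOSED
  event#3 t=6s outcome=S: state=CLOSED
  event#4 t=7s outcome=F: state=CLOSED
  event#5 t=11s outcome=S: state=CLOSED
  event#6 t=13s outcome=S: state=CLOSED
  event#7 t=14s outcome=S: state=CLOSED
  event#8 t=17s outcome=S: state=CLOSED
  event#9 t=18s outcome=S: state=CLOSED

Answer: CCCCCCCCC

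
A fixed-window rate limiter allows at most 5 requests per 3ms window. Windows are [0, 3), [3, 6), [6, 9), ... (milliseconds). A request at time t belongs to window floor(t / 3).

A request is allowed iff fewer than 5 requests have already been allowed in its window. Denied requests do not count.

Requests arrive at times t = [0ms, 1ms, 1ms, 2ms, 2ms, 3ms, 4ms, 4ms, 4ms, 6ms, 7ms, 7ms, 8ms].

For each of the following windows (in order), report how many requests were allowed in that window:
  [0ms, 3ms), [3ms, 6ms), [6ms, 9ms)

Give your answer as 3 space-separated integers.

Processing requests:
  req#1 t=0ms (window 0): ALLOW
  req#2 t=1ms (window 0): ALLOW
  req#3 t=1ms (window 0): ALLOW
  req#4 t=2ms (window 0): ALLOW
  req#5 t=2ms (window 0): ALLOW
  req#6 t=3ms (window 1): ALLOW
  req#7 t=4ms (window 1): ALLOW
  req#8 t=4ms (window 1): ALLOW
  req#9 t=4ms (window 1): ALLOW
  req#10 t=6ms (window 2): ALLOW
  req#11 t=7ms (window 2): ALLOW
  req#12 t=7ms (window 2): ALLOW
  req#13 t=8ms (window 2): ALLOW

Allowed counts by window: 5 4 4

Answer: 5 4 4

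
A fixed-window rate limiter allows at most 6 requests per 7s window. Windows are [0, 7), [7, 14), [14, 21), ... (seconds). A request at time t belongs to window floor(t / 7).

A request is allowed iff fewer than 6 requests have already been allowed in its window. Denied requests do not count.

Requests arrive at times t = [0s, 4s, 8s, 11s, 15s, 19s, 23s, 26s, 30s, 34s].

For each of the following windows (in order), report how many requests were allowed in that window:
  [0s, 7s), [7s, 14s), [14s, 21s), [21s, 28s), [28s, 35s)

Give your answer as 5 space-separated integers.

Answer: 2 2 2 2 2

Derivation:
Processing requests:
  req#1 t=0s (window 0): ALLOW
  req#2 t=4s (window 0): ALLOW
  req#3 t=8s (window 1): ALLOW
  req#4 t=11s (window 1): ALLOW
  req#5 t=15s (window 2): ALLOW
  req#6 t=19s (window 2): ALLOW
  req#7 t=23s (window 3): ALLOW
  req#8 t=26s (window 3): ALLOW
  req#9 t=30s (window 4): ALLOW
  req#10 t=34s (window 4): ALLOW

Allowed counts by window: 2 2 2 2 2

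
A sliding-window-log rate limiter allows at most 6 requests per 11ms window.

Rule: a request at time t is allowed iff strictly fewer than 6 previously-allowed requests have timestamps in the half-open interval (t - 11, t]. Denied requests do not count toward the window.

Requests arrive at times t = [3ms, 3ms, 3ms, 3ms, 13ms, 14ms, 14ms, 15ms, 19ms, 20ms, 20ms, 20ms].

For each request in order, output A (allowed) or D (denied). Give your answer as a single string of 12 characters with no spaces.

Answer: AAAAAAAAAADD

Derivation:
Tracking allowed requests in the window:
  req#1 t=3ms: ALLOW
  req#2 t=3ms: ALLOW
  req#3 t=3ms: ALLOW
  req#4 t=3ms: ALLOW
  req#5 t=13ms: ALLOW
  req#6 t=14ms: ALLOW
  req#7 t=14ms: ALLOW
  req#8 t=15ms: ALLOW
  req#9 t=19ms: ALLOW
  req#10 t=20ms: ALLOW
  req#11 t=20ms: DENY
  req#12 t=20ms: DENY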